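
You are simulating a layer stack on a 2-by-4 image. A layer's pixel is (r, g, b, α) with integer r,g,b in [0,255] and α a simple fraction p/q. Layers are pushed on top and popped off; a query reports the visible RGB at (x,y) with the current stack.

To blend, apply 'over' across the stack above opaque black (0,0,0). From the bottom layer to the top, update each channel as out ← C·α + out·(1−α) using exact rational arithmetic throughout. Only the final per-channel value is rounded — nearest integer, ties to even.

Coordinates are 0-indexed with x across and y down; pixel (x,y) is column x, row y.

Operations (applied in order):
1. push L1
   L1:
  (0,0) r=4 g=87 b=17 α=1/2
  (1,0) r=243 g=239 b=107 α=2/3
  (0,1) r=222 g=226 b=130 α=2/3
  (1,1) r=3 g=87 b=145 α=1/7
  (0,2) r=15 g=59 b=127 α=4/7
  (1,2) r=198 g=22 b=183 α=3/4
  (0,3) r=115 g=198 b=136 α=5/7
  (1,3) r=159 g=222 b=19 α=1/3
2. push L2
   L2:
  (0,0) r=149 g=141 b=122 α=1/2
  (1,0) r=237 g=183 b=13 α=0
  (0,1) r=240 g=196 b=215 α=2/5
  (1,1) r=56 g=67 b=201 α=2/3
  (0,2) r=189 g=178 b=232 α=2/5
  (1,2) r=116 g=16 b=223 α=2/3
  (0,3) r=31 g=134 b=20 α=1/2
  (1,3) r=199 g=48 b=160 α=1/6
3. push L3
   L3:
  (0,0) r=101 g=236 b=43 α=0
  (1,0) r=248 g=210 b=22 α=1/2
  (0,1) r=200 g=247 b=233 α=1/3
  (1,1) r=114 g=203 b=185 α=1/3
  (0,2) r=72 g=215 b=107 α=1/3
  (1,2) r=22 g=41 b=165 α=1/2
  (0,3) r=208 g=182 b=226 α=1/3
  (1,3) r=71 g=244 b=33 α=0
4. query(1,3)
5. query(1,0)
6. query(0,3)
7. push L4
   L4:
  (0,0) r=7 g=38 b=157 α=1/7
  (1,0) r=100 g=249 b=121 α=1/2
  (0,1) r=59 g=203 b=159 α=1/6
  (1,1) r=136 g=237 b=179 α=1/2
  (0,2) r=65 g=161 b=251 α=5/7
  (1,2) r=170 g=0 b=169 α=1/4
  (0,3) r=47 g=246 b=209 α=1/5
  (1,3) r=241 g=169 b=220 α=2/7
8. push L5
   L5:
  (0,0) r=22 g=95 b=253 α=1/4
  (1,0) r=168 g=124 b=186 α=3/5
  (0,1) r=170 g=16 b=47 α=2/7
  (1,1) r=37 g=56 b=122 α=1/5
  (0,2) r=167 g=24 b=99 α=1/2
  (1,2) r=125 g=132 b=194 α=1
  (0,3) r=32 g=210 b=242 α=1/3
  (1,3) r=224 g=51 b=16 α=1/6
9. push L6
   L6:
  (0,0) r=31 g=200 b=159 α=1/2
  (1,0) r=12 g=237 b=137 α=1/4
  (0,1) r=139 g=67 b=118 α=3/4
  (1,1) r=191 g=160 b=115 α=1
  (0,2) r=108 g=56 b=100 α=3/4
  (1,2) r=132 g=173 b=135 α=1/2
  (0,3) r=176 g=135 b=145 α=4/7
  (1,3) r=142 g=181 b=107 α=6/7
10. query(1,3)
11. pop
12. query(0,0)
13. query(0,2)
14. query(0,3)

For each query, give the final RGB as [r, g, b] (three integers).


(1,3) stack=L1,L2,L3; from [0,0,0]:
after L1 α=1/3: [53, 74, 19/3]
after L2 α=1/6: [232/3, 209/3, 575/18]
after L3 α=0: [232/3, 209/3, 575/18]
rounded: [77, 70, 32]

(1,0) stack=L1,L2,L3; from [0,0,0]:
after L1 α=2/3: [162, 478/3, 214/3]
after L2 α=0: [162, 478/3, 214/3]
after L3 α=1/2: [205, 554/3, 140/3]
→ [205, 185, 47]

at x=0,y=3 over L1,L2,L3:
after L1 α=5/7: [575/7, 990/7, 680/7]
after L2 α=1/2: [396/7, 964/7, 410/7]
after L3 α=1/3: [2248/21, 3202/21, 2402/21]
rounded: [107, 152, 114]

at x=1,y=3 over L1,L2,L3,L4,L5,L6:
L1 α=1/3: [53, 74, 19/3]
L2 α=1/6: [232/3, 209/3, 575/18]
L3 α=0: [232/3, 209/3, 575/18]
L4 α=2/7: [2606/21, 2059/21, 10795/126]
L5 α=1/6: [8867/63, 5683/63, 55991/756]
L6 α=6/7: [62543/441, 74101/441, 541343/5292]
= [142, 168, 102]

(0,0) stack=L1,L2,L3,L4,L5; from [0,0,0]:
L1 α=1/2: [2, 87/2, 17/2]
L2 α=1/2: [151/2, 369/4, 261/4]
L3 α=0: [151/2, 369/4, 261/4]
L4 α=1/7: [460/7, 169/2, 1097/14]
L5 α=1/4: [767/14, 697/8, 6833/56]
rounded: [55, 87, 122]

query (0,2) [L1,L2,L3,L4,L5] — begin 0,0,0
after L1 α=4/7: [60/7, 236/7, 508/7]
after L2 α=2/5: [2826/35, 640/7, 4772/35]
after L3 α=1/3: [2724/35, 2785/21, 13289/105]
after L4 α=5/7: [16823/245, 22475/147, 158353/735]
after L5 α=1/2: [28869/245, 26003/294, 115559/735]
→ [118, 88, 157]

(0,3) stack=L1,L2,L3,L4,L5; from [0,0,0]:
+L1 (α=5/7) → [575/7, 990/7, 680/7]
+L2 (α=1/2) → [396/7, 964/7, 410/7]
+L3 (α=1/3) → [2248/21, 3202/21, 2402/21]
+L4 (α=1/5) → [9979/105, 17974/105, 13997/105]
+L5 (α=1/3) → [23318/315, 57998/315, 53404/315]
= [74, 184, 170]


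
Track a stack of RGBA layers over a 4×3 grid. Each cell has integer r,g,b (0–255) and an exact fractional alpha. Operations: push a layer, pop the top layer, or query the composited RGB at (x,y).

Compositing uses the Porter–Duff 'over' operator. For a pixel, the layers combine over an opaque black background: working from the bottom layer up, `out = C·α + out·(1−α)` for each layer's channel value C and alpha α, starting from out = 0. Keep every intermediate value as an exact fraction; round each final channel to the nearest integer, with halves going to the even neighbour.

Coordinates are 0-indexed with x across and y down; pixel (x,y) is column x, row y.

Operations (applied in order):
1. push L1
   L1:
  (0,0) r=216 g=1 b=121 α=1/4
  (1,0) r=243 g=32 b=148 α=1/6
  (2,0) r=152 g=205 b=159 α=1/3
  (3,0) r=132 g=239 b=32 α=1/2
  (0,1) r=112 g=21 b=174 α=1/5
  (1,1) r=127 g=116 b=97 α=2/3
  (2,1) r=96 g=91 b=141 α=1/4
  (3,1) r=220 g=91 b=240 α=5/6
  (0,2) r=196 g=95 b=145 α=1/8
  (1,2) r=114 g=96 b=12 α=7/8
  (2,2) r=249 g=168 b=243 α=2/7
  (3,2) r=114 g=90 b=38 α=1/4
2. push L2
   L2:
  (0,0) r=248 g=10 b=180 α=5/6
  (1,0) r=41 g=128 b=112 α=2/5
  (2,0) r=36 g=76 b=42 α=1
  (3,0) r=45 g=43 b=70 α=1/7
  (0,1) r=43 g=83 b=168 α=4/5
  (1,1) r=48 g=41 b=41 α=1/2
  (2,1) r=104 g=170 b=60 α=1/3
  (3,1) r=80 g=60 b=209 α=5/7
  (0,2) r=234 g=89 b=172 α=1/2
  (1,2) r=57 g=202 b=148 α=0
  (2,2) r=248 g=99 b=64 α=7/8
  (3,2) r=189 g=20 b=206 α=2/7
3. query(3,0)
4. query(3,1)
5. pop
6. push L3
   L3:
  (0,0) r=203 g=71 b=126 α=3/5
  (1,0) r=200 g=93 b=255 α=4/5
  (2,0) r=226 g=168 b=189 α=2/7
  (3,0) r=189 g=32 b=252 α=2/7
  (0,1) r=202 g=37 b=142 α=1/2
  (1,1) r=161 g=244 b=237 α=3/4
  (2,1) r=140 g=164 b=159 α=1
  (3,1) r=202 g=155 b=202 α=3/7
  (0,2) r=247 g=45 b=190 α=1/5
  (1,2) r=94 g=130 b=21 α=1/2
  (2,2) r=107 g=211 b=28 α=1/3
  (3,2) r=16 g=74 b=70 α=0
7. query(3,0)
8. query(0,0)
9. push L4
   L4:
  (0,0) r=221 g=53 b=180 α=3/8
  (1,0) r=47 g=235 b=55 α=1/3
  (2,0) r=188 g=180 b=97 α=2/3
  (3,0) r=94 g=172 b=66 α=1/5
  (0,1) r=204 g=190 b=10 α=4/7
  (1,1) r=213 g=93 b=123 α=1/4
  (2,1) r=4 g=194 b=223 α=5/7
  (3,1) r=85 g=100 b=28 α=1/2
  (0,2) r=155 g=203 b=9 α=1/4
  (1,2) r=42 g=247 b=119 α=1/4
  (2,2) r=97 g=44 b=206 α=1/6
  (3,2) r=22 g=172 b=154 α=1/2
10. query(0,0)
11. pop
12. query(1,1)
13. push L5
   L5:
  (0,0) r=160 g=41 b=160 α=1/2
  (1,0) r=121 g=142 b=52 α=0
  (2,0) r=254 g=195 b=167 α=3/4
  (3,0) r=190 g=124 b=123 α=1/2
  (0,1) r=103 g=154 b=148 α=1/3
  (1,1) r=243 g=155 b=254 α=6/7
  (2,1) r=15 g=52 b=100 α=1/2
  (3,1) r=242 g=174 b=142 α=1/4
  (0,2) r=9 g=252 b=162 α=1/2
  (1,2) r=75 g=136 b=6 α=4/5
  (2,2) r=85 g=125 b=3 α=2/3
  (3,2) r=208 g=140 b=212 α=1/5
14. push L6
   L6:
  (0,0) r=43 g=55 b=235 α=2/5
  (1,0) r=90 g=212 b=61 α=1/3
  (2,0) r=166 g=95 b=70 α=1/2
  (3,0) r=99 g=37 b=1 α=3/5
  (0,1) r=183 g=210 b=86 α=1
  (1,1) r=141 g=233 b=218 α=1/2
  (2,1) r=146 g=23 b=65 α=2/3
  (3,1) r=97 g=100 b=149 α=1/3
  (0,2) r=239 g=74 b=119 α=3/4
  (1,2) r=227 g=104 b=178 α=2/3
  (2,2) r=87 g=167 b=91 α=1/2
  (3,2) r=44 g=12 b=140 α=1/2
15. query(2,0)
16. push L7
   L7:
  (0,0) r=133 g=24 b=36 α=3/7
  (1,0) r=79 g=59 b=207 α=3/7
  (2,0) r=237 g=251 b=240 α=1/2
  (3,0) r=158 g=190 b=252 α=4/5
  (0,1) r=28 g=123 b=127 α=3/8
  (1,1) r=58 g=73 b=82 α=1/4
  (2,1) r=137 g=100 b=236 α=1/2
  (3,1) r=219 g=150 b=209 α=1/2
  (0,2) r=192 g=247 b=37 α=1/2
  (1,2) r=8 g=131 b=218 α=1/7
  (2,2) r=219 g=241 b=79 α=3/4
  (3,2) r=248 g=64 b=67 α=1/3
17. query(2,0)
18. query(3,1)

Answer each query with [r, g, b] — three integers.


(3,0) stack=L1,L2; from [0,0,0]:
L1 α=1/2: [66, 239/2, 16]
L2 α=1/7: [63, 760/7, 166/7]
→ [63, 109, 24]

at x=3,y=1 over L1,L2:
L1 α=5/6: [550/3, 455/6, 200]
L2 α=5/7: [2300/21, 1355/21, 1445/7]
→ [110, 65, 206]

query (3,0) [L1,L3] — begin 0,0,0
L1 α=1/2: [66, 239/2, 16]
L3 α=2/7: [708/7, 189/2, 584/7]
→ [101, 94, 83]

query (0,0) [L1,L3] — begin 0,0,0
after L1 α=1/4: [54, 1/4, 121/4]
after L3 α=3/5: [717/5, 427/10, 877/10]
→ [143, 43, 88]

(0,0) stack=L1,L3,L4; from [0,0,0]:
+L1 (α=1/4) → [54, 1/4, 121/4]
+L3 (α=3/5) → [717/5, 427/10, 877/10]
+L4 (α=3/8) → [345/2, 745/16, 1957/16]
rounded: [172, 47, 122]

at x=1,y=1 over L1,L3:
L1 α=2/3: [254/3, 232/3, 194/3]
L3 α=3/4: [1703/12, 607/3, 2327/12]
= [142, 202, 194]

query (2,0) [L1,L3,L5,L6] — begin 0,0,0
after L1 α=1/3: [152/3, 205/3, 53]
after L3 α=2/7: [2116/21, 2033/21, 643/7]
after L5 α=3/4: [9059/42, 7159/42, 2075/14]
after L6 α=1/2: [16031/84, 11149/84, 3055/28]
rounded: [191, 133, 109]

(2,0) stack=L1,L3,L5,L6,L7; from [0,0,0]:
L1 α=1/3: [152/3, 205/3, 53]
L3 α=2/7: [2116/21, 2033/21, 643/7]
L5 α=3/4: [9059/42, 7159/42, 2075/14]
L6 α=1/2: [16031/84, 11149/84, 3055/28]
L7 α=1/2: [35939/168, 32233/168, 9775/56]
= [214, 192, 175]

query (3,1) [L1,L3,L5,L6,L7] — begin 0,0,0
+L1 (α=5/6) → [550/3, 455/6, 200]
+L3 (α=3/7) → [574/3, 2305/21, 1406/7]
+L5 (α=1/4) → [204, 3523/28, 1303/7]
+L6 (α=1/3) → [505/3, 1641/14, 3649/21]
+L7 (α=1/2) → [581/3, 3741/28, 4019/21]
→ [194, 134, 191]


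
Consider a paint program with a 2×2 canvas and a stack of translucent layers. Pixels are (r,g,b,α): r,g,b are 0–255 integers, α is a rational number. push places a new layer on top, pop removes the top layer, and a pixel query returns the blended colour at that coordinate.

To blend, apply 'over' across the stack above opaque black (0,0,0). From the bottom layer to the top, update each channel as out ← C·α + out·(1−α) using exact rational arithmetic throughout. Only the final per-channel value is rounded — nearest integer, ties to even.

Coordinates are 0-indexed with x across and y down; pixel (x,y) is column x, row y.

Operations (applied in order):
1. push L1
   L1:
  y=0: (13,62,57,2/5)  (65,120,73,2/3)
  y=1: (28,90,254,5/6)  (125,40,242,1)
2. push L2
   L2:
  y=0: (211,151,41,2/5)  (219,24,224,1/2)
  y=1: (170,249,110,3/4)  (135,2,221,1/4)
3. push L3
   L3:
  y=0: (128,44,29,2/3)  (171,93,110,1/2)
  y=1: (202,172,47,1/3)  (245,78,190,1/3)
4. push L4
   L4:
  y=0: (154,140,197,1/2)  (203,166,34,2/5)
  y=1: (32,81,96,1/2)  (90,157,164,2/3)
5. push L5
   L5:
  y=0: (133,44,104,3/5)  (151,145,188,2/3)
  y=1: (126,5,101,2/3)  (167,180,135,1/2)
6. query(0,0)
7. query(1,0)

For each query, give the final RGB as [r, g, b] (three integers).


at x=0,y=0 over L1,L2,L3,L4,L5:
+L1 (α=2/5) → [26/5, 124/5, 114/5]
+L2 (α=2/5) → [2188/25, 1882/25, 752/25]
+L3 (α=2/3) → [8588/75, 4082/75, 734/25]
+L4 (α=1/2) → [10069/75, 7291/75, 5659/50]
+L5 (α=3/5) → [50063/375, 24482/375, 13459/125]
rounded: [134, 65, 108]

query (1,0) [L1,L2,L3,L4,L5] — begin 0,0,0
after L1 α=2/3: [130/3, 80, 146/3]
after L2 α=1/2: [787/6, 52, 409/3]
after L3 α=1/2: [1813/12, 145/2, 739/6]
after L4 α=2/5: [3437/20, 1099/10, 175/2]
after L5 α=2/3: [3159/20, 1333/10, 309/2]
= [158, 133, 154]


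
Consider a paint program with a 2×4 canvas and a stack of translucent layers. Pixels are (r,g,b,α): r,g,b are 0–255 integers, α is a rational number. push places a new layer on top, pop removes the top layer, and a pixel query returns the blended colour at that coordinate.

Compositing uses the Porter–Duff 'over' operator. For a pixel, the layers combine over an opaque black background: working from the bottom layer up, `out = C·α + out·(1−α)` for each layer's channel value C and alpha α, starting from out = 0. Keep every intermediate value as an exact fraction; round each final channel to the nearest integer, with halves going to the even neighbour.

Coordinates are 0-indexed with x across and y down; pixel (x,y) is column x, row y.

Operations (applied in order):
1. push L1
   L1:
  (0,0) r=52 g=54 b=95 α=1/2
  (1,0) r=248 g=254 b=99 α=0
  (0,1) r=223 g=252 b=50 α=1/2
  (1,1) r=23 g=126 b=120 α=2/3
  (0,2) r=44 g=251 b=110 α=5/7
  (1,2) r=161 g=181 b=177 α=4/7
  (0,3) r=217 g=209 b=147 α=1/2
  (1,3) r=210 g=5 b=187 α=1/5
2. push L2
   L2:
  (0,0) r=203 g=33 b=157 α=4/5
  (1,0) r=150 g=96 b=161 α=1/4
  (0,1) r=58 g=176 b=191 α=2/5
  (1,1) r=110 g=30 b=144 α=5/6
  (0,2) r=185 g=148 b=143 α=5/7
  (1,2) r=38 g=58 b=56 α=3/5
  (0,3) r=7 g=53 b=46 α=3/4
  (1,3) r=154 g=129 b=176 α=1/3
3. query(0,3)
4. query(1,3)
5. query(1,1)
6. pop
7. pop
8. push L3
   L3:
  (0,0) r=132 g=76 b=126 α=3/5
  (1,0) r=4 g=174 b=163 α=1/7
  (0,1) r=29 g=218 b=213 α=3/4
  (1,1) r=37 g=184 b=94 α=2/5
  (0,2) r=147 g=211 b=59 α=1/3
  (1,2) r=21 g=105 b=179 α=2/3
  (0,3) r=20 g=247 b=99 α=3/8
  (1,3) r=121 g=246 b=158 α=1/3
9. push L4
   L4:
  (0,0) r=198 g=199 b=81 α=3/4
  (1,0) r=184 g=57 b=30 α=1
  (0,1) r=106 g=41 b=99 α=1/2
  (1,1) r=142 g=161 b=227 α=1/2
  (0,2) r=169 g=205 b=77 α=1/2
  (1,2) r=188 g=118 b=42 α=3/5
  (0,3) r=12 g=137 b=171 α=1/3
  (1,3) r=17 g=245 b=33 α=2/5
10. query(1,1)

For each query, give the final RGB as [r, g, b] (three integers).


(0,3) stack=L1,L2; from [0,0,0]:
after L1 α=1/2: [217/2, 209/2, 147/2]
after L2 α=3/4: [259/8, 527/8, 423/8]
rounded: [32, 66, 53]

query (1,3) [L1,L2] — begin 0,0,0
+L1 (α=1/5) → [42, 1, 187/5]
+L2 (α=1/3) → [238/3, 131/3, 418/5]
= [79, 44, 84]

at x=1,y=1 over L1,L2:
+L1 (α=2/3) → [46/3, 84, 80]
+L2 (α=5/6) → [848/9, 39, 400/3]
rounded: [94, 39, 133]

at x=1,y=1 over L3,L4:
+L3 (α=2/5) → [74/5, 368/5, 188/5]
+L4 (α=1/2) → [392/5, 1173/10, 1323/10]
rounded: [78, 117, 132]


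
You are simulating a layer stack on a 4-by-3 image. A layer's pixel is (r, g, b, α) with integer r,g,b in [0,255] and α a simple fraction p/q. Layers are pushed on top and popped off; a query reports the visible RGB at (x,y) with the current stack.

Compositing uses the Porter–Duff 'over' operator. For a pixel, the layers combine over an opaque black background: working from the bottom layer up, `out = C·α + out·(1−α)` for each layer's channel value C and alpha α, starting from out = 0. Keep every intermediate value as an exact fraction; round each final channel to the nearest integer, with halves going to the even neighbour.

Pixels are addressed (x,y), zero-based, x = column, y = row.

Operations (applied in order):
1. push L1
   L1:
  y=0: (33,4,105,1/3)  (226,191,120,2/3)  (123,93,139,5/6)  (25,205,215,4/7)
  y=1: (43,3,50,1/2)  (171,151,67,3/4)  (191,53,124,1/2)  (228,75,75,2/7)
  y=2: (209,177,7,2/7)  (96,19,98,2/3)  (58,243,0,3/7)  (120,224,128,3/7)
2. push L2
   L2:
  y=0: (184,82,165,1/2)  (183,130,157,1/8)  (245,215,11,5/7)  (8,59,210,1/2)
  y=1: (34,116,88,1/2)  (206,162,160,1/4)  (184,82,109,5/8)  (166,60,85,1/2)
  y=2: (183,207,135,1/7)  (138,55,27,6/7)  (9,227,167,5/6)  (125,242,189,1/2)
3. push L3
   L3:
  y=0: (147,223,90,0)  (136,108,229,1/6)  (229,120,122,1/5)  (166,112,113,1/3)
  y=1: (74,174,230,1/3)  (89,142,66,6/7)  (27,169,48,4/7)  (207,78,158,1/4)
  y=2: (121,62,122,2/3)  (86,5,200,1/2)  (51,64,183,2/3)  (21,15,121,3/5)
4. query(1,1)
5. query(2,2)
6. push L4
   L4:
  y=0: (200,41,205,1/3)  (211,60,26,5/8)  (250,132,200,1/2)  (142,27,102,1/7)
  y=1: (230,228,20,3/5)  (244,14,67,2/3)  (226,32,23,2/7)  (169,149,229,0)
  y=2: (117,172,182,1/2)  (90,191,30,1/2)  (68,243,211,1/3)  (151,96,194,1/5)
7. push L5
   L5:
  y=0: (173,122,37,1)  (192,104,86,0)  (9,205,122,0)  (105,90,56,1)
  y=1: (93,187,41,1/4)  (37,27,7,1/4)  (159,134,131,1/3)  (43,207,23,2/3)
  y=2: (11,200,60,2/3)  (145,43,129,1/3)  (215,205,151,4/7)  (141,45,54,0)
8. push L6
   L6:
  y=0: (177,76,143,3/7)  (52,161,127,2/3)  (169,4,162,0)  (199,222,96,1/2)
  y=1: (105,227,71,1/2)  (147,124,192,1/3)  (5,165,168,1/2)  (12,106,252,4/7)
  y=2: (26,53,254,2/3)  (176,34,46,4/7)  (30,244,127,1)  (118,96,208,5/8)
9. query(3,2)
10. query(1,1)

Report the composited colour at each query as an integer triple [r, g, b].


at x=1,y=1 over L1,L2,L3:
+L1 (α=3/4) → [513/4, 453/4, 201/4]
+L2 (α=1/4) → [2363/16, 2007/16, 1243/16]
+L3 (α=6/7) → [10907/112, 15639/112, 7579/112]
→ [97, 140, 68]

query (2,2) [L1,L2,L3] — begin 0,0,0
after L1 α=3/7: [174/7, 729/7, 0]
after L2 α=5/6: [163/14, 4337/21, 835/6]
after L3 α=2/3: [1591/42, 7025/63, 3031/18]
= [38, 112, 168]

(3,2) stack=L1,L2,L3,L4,L5,L6; from [0,0,0]:
after L1 α=3/7: [360/7, 96, 384/7]
after L2 α=1/2: [1235/14, 169, 1707/14]
after L3 α=3/5: [1676/35, 383/5, 4248/35]
after L4 α=1/5: [11989/175, 2012/25, 23782/175]
after L5 α=0: [11989/175, 2012/25, 23782/175]
after L6 α=5/8: [139217/1400, 4509/50, 126673/700]
rounded: [99, 90, 181]

query (1,1) [L1,L2,L3,L4,L5,L6] — begin 0,0,0
L1 α=3/4: [513/4, 453/4, 201/4]
L2 α=1/4: [2363/16, 2007/16, 1243/16]
L3 α=6/7: [10907/112, 15639/112, 7579/112]
L4 α=2/3: [65563/336, 18775/336, 7529/112]
L5 α=1/4: [69707/448, 21799/448, 23371/448]
L6 α=1/3: [102635/672, 16525/224, 66379/672]
rounded: [153, 74, 99]


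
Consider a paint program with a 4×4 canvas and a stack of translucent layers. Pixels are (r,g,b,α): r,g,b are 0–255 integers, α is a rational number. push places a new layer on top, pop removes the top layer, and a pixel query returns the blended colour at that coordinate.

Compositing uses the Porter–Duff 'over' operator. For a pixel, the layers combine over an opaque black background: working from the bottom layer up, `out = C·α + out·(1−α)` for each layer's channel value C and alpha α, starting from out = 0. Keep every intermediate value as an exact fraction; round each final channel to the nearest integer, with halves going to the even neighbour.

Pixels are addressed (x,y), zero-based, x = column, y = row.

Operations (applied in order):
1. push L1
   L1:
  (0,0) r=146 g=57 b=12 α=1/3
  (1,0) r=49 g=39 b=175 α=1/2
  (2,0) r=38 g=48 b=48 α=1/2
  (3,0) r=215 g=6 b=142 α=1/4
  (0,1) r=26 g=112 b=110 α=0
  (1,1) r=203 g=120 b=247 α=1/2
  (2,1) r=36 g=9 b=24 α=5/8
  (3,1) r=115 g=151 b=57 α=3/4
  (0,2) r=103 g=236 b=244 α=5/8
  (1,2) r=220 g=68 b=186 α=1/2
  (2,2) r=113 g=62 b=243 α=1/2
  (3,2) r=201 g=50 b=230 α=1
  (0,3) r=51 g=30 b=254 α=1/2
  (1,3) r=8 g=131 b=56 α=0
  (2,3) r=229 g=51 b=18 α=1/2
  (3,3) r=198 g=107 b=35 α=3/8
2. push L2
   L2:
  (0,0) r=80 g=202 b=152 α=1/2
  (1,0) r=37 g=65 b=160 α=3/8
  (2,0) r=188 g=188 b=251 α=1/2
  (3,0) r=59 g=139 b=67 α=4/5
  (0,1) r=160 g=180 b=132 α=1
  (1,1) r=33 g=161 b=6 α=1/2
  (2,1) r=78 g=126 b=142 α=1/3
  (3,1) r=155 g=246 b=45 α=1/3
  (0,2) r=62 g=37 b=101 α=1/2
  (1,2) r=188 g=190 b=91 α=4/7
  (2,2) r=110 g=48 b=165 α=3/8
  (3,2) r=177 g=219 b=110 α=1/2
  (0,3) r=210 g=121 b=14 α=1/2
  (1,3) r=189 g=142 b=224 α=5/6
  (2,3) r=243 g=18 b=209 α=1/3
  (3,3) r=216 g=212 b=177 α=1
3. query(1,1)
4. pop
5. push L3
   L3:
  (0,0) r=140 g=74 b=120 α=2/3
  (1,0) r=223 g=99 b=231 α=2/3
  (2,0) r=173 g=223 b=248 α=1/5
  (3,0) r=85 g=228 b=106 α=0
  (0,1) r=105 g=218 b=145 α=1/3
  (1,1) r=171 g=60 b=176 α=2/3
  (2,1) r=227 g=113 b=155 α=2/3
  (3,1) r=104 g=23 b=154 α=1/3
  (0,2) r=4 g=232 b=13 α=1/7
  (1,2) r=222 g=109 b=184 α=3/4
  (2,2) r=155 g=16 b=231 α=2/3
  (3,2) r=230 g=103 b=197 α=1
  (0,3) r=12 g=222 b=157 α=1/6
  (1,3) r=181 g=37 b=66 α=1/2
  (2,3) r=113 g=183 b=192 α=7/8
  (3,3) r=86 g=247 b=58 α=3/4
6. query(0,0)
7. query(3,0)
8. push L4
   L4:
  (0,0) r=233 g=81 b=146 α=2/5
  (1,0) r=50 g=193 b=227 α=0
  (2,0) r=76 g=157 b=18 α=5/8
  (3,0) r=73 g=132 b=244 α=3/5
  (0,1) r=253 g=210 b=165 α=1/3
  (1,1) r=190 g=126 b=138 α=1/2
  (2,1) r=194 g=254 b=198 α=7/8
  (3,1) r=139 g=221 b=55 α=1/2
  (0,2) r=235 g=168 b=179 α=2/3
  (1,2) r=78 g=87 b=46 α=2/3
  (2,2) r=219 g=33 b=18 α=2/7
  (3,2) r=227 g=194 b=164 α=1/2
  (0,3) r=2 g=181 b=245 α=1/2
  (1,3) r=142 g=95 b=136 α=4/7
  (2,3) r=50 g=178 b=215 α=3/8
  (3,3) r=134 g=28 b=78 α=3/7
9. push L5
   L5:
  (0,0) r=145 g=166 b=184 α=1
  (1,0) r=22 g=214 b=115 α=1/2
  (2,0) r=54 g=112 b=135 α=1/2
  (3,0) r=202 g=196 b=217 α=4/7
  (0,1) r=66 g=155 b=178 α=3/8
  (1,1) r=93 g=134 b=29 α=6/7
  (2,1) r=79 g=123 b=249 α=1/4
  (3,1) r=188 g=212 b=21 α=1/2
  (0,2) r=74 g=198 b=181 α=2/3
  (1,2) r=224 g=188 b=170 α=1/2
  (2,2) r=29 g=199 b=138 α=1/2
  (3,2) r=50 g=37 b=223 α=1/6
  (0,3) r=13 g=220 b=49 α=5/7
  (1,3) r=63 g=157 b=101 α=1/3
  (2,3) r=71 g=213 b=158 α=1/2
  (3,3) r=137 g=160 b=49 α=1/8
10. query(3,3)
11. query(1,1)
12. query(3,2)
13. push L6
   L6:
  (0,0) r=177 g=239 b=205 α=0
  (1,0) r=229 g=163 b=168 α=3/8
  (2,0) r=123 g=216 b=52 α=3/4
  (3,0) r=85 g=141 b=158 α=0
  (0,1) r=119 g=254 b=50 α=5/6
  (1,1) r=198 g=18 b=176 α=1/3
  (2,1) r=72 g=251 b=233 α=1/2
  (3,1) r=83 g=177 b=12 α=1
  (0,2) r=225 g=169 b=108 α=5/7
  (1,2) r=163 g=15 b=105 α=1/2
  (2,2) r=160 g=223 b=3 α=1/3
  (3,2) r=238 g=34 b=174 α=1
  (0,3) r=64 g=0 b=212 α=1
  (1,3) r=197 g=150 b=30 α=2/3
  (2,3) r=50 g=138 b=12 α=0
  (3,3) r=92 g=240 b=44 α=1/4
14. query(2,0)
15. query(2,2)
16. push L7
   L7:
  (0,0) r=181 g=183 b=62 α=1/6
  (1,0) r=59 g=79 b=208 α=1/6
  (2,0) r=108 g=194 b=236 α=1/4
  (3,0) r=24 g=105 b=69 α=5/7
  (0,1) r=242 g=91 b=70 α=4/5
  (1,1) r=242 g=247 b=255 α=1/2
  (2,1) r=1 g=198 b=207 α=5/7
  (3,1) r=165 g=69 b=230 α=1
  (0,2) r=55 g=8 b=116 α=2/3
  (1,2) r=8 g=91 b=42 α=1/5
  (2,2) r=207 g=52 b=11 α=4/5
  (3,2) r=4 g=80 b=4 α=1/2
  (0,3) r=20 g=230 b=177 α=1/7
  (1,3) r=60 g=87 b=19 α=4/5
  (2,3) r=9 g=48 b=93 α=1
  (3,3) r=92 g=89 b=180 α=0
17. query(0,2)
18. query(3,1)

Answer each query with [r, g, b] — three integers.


at x=1,y=1 over L1,L2:
+L1 (α=1/2) → [203/2, 60, 247/2]
+L2 (α=1/2) → [269/4, 221/2, 259/4]
= [67, 110, 65]

query (0,0) [L1,L3] — begin 0,0,0
+L1 (α=1/3) → [146/3, 19, 4]
+L3 (α=2/3) → [986/9, 167/3, 244/3]
= [110, 56, 81]

at x=3,y=0 over L1,L3:
L1 α=1/4: [215/4, 3/2, 71/2]
L3 α=0: [215/4, 3/2, 71/2]
→ [54, 2, 36]

(3,3) stack=L1,L3,L4,L5; from [0,0,0]:
L1 α=3/8: [297/4, 321/8, 105/8]
L3 α=3/4: [1329/16, 6249/32, 1497/32]
L4 α=3/7: [2937/28, 6921/56, 3369/56]
L5 α=1/8: [3485/32, 8201/64, 3761/64]
→ [109, 128, 59]

query (1,1) [L1,L3,L4,L5] — begin 0,0,0
L1 α=1/2: [203/2, 60, 247/2]
L3 α=2/3: [887/6, 60, 317/2]
L4 α=1/2: [2027/12, 93, 593/4]
L5 α=6/7: [8723/84, 897/7, 1289/28]
→ [104, 128, 46]

(3,2) stack=L1,L3,L4,L5; from [0,0,0]:
+L1 (α=1) → [201, 50, 230]
+L3 (α=1) → [230, 103, 197]
+L4 (α=1/2) → [457/2, 297/2, 361/2]
+L5 (α=1/6) → [795/4, 1559/12, 2251/12]
→ [199, 130, 188]

(2,0) stack=L1,L3,L4,L5,L6; from [0,0,0]:
L1 α=1/2: [19, 24, 24]
L3 α=1/5: [249/5, 319/5, 344/5]
L4 α=5/8: [2647/40, 2441/20, 741/20]
L5 α=1/2: [4807/80, 4681/40, 3441/40]
L6 α=3/4: [34327/320, 30601/160, 9681/160]
→ [107, 191, 61]

query (2,2) [L1,L3,L4,L5,L6] — begin 0,0,0
L1 α=1/2: [113/2, 31, 243/2]
L3 α=2/3: [733/6, 21, 389/2]
L4 α=2/7: [899/6, 171/7, 2017/14]
L5 α=1/2: [1073/12, 782/7, 3949/28]
L6 α=1/3: [2033/18, 3125/21, 3991/42]
rounded: [113, 149, 95]

query (0,2) [L1,L3,L4,L5,L6,L7] — begin 0,0,0
after L1 α=5/8: [515/8, 295/2, 305/2]
after L3 α=1/7: [223/4, 1117/7, 928/7]
after L4 α=2/3: [701/4, 3469/21, 3434/21]
after L5 α=2/3: [431/4, 11785/63, 11036/63]
after L6 α=5/7: [383/2, 76805/441, 56092/441]
after L7 α=2/3: [201/2, 83861/1323, 158404/1323]
→ [100, 63, 120]

query (3,1) [L1,L3,L4,L5,L6,L7] — begin 0,0,0
after L1 α=3/4: [345/4, 453/4, 171/4]
after L3 α=1/3: [553/6, 499/6, 479/6]
after L4 α=1/2: [1387/12, 1825/12, 809/12]
after L5 α=1/2: [3643/24, 4369/24, 1061/24]
after L6 α=1: [83, 177, 12]
after L7 α=1: [165, 69, 230]
rounded: [165, 69, 230]


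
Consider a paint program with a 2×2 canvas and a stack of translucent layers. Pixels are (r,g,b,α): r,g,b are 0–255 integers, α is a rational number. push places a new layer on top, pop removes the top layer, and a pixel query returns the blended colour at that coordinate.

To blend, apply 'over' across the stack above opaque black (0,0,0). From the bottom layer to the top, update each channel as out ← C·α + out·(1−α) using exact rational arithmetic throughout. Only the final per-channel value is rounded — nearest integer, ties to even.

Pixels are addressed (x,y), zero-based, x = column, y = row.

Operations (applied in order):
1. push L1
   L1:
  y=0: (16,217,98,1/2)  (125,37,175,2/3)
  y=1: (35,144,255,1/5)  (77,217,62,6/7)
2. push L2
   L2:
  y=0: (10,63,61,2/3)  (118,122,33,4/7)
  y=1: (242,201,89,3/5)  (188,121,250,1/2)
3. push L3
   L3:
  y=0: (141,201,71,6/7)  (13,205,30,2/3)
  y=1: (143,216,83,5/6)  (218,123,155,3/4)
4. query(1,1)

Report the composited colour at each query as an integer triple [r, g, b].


at x=1,y=1 over L1,L2,L3:
L1 α=6/7: [66, 186, 372/7]
L2 α=1/2: [127, 307/2, 1061/7]
L3 α=3/4: [781/4, 1045/8, 1079/7]
rounded: [195, 131, 154]


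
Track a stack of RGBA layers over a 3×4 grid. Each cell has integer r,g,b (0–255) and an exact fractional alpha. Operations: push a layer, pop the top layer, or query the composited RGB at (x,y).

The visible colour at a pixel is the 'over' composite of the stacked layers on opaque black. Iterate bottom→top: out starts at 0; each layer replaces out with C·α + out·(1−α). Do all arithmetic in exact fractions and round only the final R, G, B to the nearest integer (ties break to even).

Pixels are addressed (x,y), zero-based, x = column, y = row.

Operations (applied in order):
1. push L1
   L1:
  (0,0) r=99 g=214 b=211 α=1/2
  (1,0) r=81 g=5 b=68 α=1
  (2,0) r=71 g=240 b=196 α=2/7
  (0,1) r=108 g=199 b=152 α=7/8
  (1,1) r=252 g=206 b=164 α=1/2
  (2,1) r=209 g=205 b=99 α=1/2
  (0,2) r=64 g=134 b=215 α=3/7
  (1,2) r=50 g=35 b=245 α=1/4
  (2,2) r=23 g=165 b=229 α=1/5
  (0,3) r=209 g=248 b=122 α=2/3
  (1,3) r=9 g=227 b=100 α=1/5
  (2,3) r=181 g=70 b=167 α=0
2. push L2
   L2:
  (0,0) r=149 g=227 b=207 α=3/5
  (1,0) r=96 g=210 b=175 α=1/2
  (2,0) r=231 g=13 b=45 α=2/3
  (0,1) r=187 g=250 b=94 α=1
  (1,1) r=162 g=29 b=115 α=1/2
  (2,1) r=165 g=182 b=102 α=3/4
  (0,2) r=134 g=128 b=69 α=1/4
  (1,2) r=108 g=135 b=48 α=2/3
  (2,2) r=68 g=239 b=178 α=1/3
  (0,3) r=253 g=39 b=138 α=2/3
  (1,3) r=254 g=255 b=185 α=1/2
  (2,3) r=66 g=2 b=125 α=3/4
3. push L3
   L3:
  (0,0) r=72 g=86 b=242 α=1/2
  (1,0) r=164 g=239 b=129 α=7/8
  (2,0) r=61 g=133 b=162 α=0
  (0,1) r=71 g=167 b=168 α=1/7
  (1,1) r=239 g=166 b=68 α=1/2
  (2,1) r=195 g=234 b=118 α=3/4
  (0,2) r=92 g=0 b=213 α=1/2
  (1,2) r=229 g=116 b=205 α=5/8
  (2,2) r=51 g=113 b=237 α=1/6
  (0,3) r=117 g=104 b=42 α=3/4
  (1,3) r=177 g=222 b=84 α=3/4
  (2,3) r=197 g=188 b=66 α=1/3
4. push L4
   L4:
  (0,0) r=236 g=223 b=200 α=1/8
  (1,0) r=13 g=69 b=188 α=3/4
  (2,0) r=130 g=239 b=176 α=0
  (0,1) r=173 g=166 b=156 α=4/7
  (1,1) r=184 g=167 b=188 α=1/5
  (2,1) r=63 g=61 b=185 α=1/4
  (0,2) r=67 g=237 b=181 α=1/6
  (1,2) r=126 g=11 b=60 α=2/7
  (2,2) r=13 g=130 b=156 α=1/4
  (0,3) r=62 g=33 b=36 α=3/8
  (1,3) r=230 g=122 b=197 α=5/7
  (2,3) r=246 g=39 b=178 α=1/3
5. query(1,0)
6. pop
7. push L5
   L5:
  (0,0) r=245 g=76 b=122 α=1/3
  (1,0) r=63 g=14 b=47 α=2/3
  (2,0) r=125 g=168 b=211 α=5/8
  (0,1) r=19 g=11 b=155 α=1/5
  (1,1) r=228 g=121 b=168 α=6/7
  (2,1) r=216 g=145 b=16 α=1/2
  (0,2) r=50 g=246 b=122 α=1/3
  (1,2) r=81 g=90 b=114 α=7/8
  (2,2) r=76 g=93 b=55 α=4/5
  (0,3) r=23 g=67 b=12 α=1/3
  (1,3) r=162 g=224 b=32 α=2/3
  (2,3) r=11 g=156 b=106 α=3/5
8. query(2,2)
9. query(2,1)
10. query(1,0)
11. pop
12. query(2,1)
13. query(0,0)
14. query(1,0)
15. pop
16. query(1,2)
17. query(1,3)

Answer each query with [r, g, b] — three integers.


(1,0) stack=L1,L2,L3,L4; from [0,0,0]:
after L1 α=1: [81, 5, 68]
after L2 α=1/2: [177/2, 215/2, 243/2]
after L3 α=7/8: [2473/16, 3561/16, 2049/16]
after L4 α=3/4: [3097/64, 6873/64, 11073/64]
→ [48, 107, 173]

(2,2) stack=L1,L2,L3,L5; from [0,0,0]:
after L1 α=1/5: [23/5, 33, 229/5]
after L2 α=1/3: [386/15, 305/3, 1348/15]
after L3 α=1/6: [539/18, 932/9, 2059/18]
after L5 α=4/5: [6011/90, 856/9, 6019/90]
= [67, 95, 67]

query (2,1) [L1,L2,L3,L5] — begin 0,0,0
+L1 (α=1/2) → [209/2, 205/2, 99/2]
+L2 (α=3/4) → [1199/8, 1297/8, 711/8]
+L3 (α=3/4) → [5879/32, 6913/32, 3543/32]
+L5 (α=1/2) → [12791/64, 11553/64, 4055/64]
= [200, 181, 63]

at x=1,y=0 over L1,L2,L3,L5:
L1 α=1: [81, 5, 68]
L2 α=1/2: [177/2, 215/2, 243/2]
L3 α=7/8: [2473/16, 3561/16, 2049/16]
L5 α=2/3: [4489/48, 4009/48, 3553/48]
rounded: [94, 84, 74]

query (2,1) [L1,L2,L3] — begin 0,0,0
L1 α=1/2: [209/2, 205/2, 99/2]
L2 α=3/4: [1199/8, 1297/8, 711/8]
L3 α=3/4: [5879/32, 6913/32, 3543/32]
rounded: [184, 216, 111]

query (0,0) [L1,L2,L3] — begin 0,0,0
L1 α=1/2: [99/2, 107, 211/2]
L2 α=3/5: [546/5, 179, 832/5]
L3 α=1/2: [453/5, 265/2, 1021/5]
→ [91, 132, 204]

at x=1,y=0 over L1,L2,L3:
after L1 α=1: [81, 5, 68]
after L2 α=1/2: [177/2, 215/2, 243/2]
after L3 α=7/8: [2473/16, 3561/16, 2049/16]
= [155, 223, 128]

at x=1,y=2 over L1,L2:
after L1 α=1/4: [25/2, 35/4, 245/4]
after L2 α=2/3: [457/6, 1115/12, 629/12]
→ [76, 93, 52]

(1,3) stack=L1,L2; from [0,0,0]:
+L1 (α=1/5) → [9/5, 227/5, 20]
+L2 (α=1/2) → [1279/10, 751/5, 205/2]
= [128, 150, 102]


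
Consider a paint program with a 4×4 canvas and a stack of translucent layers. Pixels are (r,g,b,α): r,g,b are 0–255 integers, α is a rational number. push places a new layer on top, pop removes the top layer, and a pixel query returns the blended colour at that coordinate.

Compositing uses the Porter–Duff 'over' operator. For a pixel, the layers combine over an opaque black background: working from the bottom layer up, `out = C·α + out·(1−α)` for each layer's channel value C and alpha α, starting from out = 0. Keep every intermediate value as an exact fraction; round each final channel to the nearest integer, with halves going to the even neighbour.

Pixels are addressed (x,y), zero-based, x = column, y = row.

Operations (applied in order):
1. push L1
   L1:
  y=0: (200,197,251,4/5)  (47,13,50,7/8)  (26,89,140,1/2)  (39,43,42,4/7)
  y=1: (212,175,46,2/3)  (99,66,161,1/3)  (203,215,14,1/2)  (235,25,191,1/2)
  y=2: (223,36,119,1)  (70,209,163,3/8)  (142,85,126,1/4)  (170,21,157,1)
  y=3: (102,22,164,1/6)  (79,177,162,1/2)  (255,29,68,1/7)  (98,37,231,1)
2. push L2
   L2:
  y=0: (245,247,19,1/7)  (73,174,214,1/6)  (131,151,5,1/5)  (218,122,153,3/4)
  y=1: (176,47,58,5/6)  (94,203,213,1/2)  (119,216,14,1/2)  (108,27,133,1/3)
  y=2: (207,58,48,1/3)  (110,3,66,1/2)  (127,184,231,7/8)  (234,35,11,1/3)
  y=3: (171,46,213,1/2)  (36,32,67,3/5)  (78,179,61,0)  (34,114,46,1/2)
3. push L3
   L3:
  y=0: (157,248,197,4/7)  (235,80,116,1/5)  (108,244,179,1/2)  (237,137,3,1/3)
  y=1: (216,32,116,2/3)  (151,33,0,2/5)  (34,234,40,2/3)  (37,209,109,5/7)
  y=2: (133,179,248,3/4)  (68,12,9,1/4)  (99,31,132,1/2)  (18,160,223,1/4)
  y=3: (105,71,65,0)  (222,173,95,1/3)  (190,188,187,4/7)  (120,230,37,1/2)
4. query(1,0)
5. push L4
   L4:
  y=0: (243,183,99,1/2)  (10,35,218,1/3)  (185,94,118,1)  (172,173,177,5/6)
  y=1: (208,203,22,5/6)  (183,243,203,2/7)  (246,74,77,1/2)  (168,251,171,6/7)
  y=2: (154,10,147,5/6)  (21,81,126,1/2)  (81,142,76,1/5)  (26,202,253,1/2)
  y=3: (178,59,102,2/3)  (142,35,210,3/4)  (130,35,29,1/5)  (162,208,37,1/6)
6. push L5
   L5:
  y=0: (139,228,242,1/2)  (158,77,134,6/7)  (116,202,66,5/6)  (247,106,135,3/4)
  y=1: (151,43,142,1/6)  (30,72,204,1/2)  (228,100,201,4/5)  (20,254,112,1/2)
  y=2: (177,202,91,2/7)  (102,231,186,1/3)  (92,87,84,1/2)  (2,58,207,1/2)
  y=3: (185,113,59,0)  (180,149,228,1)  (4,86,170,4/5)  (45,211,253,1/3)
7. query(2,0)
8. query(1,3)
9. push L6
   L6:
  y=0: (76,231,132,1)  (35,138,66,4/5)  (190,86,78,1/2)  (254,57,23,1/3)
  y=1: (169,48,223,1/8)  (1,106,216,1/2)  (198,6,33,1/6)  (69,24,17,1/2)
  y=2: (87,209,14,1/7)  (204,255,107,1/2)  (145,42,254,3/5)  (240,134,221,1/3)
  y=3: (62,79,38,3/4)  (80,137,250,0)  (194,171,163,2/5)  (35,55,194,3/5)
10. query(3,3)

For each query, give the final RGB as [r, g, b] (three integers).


query (1,0) [L1,L2,L3] — begin 0,0,0
L1 α=7/8: [329/8, 91/8, 175/4]
L2 α=1/6: [743/16, 1847/48, 577/8]
L3 α=1/5: [1683/20, 2807/60, 809/10]
→ [84, 47, 81]

query (2,0) [L1,L2,L3,L4,L5] — begin 0,0,0
after L1 α=1/2: [13, 89/2, 70]
after L2 α=1/5: [183/5, 329/5, 57]
after L3 α=1/2: [723/10, 1549/10, 118]
after L4 α=1: [185, 94, 118]
after L5 α=5/6: [255/2, 184, 224/3]
→ [128, 184, 75]

query (1,3) [L1,L2,L3,L4,L5] — begin 0,0,0
L1 α=1/2: [79/2, 177/2, 81]
L2 α=3/5: [187/5, 273/5, 363/5]
L3 α=1/3: [1484/15, 1411/15, 1201/15]
L4 α=3/4: [3937/30, 1493/30, 10651/60]
L5 α=1: [180, 149, 228]
= [180, 149, 228]

(3,3) stack=L1,L2,L3,L4,L5,L6; from [0,0,0]:
+L1 (α=1) → [98, 37, 231]
+L2 (α=1/2) → [66, 151/2, 277/2]
+L3 (α=1/2) → [93, 611/4, 351/4]
+L4 (α=1/6) → [209/2, 3887/24, 1903/24]
+L5 (α=1/3) → [254/3, 6419/36, 4939/36]
+L6 (α=3/5) → [823/15, 9389/90, 3083/18]
= [55, 104, 171]


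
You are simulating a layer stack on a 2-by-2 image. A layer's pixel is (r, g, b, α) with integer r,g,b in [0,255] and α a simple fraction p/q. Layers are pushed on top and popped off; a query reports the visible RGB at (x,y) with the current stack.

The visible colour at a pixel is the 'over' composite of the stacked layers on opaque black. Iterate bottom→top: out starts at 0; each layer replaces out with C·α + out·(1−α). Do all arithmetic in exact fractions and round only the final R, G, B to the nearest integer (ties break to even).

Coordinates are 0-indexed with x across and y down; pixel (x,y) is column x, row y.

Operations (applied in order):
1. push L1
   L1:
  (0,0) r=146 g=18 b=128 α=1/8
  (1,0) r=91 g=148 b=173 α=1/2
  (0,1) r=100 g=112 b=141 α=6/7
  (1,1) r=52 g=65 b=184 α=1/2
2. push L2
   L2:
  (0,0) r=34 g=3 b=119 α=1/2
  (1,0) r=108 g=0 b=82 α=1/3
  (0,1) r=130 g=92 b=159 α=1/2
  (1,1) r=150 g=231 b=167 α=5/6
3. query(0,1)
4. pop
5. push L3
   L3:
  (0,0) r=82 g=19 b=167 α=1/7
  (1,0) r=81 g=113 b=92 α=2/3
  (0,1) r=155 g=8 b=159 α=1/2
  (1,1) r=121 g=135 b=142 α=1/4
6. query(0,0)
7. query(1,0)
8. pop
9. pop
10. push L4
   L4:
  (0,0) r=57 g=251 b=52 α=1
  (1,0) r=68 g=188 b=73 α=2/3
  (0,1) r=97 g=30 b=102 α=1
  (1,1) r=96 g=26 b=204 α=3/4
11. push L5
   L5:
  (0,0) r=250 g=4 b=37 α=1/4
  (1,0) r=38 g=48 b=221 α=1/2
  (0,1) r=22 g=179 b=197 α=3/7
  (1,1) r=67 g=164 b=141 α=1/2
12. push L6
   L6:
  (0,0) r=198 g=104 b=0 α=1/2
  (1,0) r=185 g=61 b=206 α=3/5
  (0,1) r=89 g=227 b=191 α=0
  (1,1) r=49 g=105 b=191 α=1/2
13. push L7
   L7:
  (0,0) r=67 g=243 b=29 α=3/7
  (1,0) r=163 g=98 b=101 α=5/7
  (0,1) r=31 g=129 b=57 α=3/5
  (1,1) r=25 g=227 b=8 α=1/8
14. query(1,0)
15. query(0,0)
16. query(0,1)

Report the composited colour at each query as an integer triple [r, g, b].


query (0,1) [L1,L2] — begin 0,0,0
L1 α=6/7: [600/7, 96, 846/7]
L2 α=1/2: [755/7, 94, 1959/14]
→ [108, 94, 140]

at x=0,y=0 over L1,L3:
L1 α=1/8: [73/4, 9/4, 16]
L3 α=1/7: [383/14, 65/14, 263/7]
= [27, 5, 38]

query (1,0) [L1,L3] — begin 0,0,0
after L1 α=1/2: [91/2, 74, 173/2]
after L3 α=2/3: [415/6, 100, 541/6]
rounded: [69, 100, 90]

at x=1,y=0 over L4,L5,L6,L7:
L4 α=2/3: [136/3, 376/3, 146/3]
L5 α=1/2: [125/3, 260/3, 809/6]
L6 α=3/5: [383/3, 1069/15, 2663/15]
L7 α=5/7: [3211/21, 9488/105, 1843/15]
rounded: [153, 90, 123]

at x=0,y=0 over L4,L5,L6,L7:
+L4 (α=1) → [57, 251, 52]
+L5 (α=1/4) → [421/4, 757/4, 193/4]
+L6 (α=1/2) → [1213/8, 1173/8, 193/8]
+L7 (α=3/7) → [1615/14, 2631/14, 367/14]
= [115, 188, 26]

query (0,1) [L4,L5,L6,L7] — begin 0,0,0
after L4 α=1: [97, 30, 102]
after L5 α=3/7: [454/7, 657/7, 999/7]
after L6 α=0: [454/7, 657/7, 999/7]
after L7 α=3/5: [1559/35, 4023/35, 639/7]
→ [45, 115, 91]


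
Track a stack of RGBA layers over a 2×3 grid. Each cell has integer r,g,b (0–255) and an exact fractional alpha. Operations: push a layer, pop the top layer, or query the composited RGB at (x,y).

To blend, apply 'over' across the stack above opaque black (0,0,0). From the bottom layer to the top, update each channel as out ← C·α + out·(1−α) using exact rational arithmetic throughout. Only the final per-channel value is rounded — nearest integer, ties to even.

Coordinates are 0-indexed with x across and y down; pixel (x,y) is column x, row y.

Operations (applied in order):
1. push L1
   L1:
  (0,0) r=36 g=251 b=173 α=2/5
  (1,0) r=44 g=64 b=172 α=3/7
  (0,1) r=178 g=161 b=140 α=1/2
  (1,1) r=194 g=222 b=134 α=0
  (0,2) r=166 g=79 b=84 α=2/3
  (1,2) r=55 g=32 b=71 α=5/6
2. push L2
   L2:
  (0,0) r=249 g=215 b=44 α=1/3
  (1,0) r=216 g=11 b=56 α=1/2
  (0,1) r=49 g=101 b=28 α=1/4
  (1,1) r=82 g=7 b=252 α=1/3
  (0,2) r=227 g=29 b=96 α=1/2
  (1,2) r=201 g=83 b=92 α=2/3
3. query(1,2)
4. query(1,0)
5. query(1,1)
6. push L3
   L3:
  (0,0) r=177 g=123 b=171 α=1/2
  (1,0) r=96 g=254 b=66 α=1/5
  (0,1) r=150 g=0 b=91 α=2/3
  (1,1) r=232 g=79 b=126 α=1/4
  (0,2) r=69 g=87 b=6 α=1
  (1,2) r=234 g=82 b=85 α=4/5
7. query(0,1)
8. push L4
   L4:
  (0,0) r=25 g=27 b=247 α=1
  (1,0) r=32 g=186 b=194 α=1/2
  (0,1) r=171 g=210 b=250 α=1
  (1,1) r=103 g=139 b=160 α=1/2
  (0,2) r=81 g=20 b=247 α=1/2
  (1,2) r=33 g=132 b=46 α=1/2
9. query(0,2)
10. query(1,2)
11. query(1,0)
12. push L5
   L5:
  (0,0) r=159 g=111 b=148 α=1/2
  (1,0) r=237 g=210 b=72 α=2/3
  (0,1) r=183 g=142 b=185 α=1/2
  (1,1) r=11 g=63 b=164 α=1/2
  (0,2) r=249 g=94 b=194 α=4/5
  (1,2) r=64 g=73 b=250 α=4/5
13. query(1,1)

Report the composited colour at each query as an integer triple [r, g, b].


at x=1,y=2 over L1,L2:
+L1 (α=5/6) → [275/6, 80/3, 355/6]
+L2 (α=2/3) → [2687/18, 578/9, 1459/18]
rounded: [149, 64, 81]

query (1,0) [L1,L2] — begin 0,0,0
after L1 α=3/7: [132/7, 192/7, 516/7]
after L2 α=1/2: [822/7, 269/14, 454/7]
rounded: [117, 19, 65]

at x=1,y=1 over L1,L2:
L1 α=0: [0, 0, 0]
L2 α=1/3: [82/3, 7/3, 84]
→ [27, 2, 84]

(0,1) stack=L1,L2,L3; from [0,0,0]:
L1 α=1/2: [89, 161/2, 70]
L2 α=1/4: [79, 685/8, 119/2]
L3 α=2/3: [379/3, 685/24, 161/2]
→ [126, 29, 80]

(0,2) stack=L1,L2,L3,L4; from [0,0,0]:
L1 α=2/3: [332/3, 158/3, 56]
L2 α=1/2: [1013/6, 245/6, 76]
L3 α=1: [69, 87, 6]
L4 α=1/2: [75, 107/2, 253/2]
→ [75, 54, 126]

(1,2) stack=L1,L2,L3,L4; from [0,0,0]:
L1 α=5/6: [275/6, 80/3, 355/6]
L2 α=2/3: [2687/18, 578/9, 1459/18]
L3 α=4/5: [3907/18, 706/9, 7579/90]
L4 α=1/2: [4501/36, 947/9, 11719/180]
= [125, 105, 65]

(1,0) stack=L1,L2,L3,L4; from [0,0,0]:
after L1 α=3/7: [132/7, 192/7, 516/7]
after L2 α=1/2: [822/7, 269/14, 454/7]
after L3 α=1/5: [792/7, 2316/35, 2278/35]
after L4 α=1/2: [508/7, 4413/35, 4534/35]
rounded: [73, 126, 130]

query (1,1) [L1,L2,L3,L4,L5] — begin 0,0,0
after L1 α=0: [0, 0, 0]
after L2 α=1/3: [82/3, 7/3, 84]
after L3 α=1/4: [157/2, 43/2, 189/2]
after L4 α=1/2: [363/4, 321/4, 509/4]
after L5 α=1/2: [407/8, 573/8, 1165/8]
rounded: [51, 72, 146]


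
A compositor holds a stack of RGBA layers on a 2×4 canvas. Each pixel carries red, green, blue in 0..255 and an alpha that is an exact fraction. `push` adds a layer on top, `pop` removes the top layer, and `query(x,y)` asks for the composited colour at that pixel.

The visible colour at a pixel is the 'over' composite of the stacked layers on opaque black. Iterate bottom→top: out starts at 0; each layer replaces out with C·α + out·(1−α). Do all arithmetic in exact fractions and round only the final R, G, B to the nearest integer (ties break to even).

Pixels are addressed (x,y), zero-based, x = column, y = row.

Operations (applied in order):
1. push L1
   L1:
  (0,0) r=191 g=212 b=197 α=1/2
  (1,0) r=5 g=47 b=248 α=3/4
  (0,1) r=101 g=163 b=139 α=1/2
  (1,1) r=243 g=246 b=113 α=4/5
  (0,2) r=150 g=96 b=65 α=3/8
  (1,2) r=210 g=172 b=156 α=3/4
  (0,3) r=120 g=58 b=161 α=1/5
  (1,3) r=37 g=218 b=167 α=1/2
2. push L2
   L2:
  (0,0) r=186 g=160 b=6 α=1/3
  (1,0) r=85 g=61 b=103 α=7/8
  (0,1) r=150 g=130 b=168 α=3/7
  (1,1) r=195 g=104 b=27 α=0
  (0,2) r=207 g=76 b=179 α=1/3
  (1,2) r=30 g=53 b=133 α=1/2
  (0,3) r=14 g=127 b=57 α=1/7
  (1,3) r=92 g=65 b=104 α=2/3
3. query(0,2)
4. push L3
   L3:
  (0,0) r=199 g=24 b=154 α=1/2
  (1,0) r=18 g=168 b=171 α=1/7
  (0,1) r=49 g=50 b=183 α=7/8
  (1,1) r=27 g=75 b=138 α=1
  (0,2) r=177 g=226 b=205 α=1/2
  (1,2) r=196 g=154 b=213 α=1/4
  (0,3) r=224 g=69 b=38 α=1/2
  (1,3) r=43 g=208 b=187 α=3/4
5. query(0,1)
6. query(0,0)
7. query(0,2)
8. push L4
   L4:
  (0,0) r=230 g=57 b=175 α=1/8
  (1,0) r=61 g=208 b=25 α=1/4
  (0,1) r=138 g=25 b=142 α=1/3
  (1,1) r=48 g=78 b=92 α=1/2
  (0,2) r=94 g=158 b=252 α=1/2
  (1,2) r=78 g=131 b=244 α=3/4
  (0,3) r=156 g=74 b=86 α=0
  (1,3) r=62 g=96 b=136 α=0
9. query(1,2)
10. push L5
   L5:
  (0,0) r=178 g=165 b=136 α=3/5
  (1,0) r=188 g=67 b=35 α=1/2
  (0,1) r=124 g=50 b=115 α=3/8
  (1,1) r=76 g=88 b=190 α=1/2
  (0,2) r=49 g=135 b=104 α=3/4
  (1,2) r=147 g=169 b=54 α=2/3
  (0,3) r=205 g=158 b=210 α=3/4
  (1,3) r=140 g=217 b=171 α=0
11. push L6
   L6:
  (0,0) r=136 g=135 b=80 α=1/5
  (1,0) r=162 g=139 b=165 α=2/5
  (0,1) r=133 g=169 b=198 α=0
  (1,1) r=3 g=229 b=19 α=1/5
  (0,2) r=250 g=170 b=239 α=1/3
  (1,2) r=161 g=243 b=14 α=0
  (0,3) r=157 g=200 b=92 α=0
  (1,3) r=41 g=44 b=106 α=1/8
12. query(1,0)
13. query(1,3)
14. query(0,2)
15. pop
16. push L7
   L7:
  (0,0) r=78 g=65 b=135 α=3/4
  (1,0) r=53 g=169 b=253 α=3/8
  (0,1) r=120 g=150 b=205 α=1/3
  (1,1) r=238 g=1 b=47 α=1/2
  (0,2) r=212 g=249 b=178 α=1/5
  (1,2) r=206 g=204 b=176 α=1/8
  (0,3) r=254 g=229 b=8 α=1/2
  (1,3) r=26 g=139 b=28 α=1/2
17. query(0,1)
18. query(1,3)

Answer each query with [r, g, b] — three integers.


at x=0,y=2 over L1,L2:
L1 α=3/8: [225/4, 36, 195/8]
L2 α=1/3: [213/2, 148/3, 911/12]
→ [106, 49, 76]

query (0,1) [L1,L2,L3] — begin 0,0,0
after L1 α=1/2: [101/2, 163/2, 139/2]
after L2 α=3/7: [652/7, 716/7, 782/7]
after L3 α=7/8: [3053/56, 1583/28, 9749/56]
rounded: [55, 57, 174]

(0,0) stack=L1,L2,L3; from [0,0,0]:
L1 α=1/2: [191/2, 106, 197/2]
L2 α=1/3: [377/3, 124, 203/3]
L3 α=1/2: [487/3, 74, 665/6]
= [162, 74, 111]

(0,2) stack=L1,L2,L3; from [0,0,0]:
L1 α=3/8: [225/4, 36, 195/8]
L2 α=1/3: [213/2, 148/3, 911/12]
L3 α=1/2: [567/4, 413/3, 3371/24]
= [142, 138, 140]

query (1,2) [L1,L2,L3,L4] — begin 0,0,0
L1 α=3/4: [315/2, 129, 117]
L2 α=1/2: [375/4, 91, 125]
L3 α=1/4: [1909/16, 427/4, 147]
L4 α=3/4: [5653/64, 1999/16, 879/4]
rounded: [88, 125, 220]

at x=1,y=0 over L1,L2,L3,L4,L5,L6:
L1 α=3/4: [15/4, 141/4, 186]
L2 α=7/8: [2395/32, 1849/32, 907/8]
L3 α=1/7: [7473/112, 8235/112, 3405/28]
L4 α=1/4: [29251/448, 48001/448, 10915/112]
L5 α=1/2: [113475/896, 78017/896, 14835/224]
L6 α=2/5: [630729/4480, 483139/4480, 23685/224]
= [141, 108, 106]

at x=1,y=3 over L1,L2,L3,L4,L5,L6:
L1 α=1/2: [37/2, 109, 167/2]
L2 α=2/3: [135/2, 239/3, 583/6]
L3 α=3/4: [393/8, 2111/12, 3949/24]
L4 α=0: [393/8, 2111/12, 3949/24]
L5 α=0: [393/8, 2111/12, 3949/24]
L6 α=1/8: [3079/64, 15305/96, 30187/192]
rounded: [48, 159, 157]

(0,2) stack=L1,L2,L3,L4,L5,L6; from [0,0,0]:
L1 α=3/8: [225/4, 36, 195/8]
L2 α=1/3: [213/2, 148/3, 911/12]
L3 α=1/2: [567/4, 413/3, 3371/24]
L4 α=1/2: [943/8, 887/6, 9419/48]
L5 α=3/4: [2119/32, 3317/24, 24395/192]
L6 α=1/3: [6119/48, 5357/36, 47339/288]
= [127, 149, 164]

(0,1) stack=L1,L2,L3,L4,L5,L7; from [0,0,0]:
+L1 (α=1/2) → [101/2, 163/2, 139/2]
+L2 (α=3/7) → [652/7, 716/7, 782/7]
+L3 (α=7/8) → [3053/56, 1583/28, 9749/56]
+L4 (α=1/3) → [6917/84, 1933/42, 4575/28]
+L5 (α=3/8) → [65833/672, 15965/336, 32535/224]
+L7 (α=1/3) → [106153/1008, 41165/504, 55495/336]
= [105, 82, 165]

(1,3) stack=L1,L2,L3,L4,L5,L7; from [0,0,0]:
after L1 α=1/2: [37/2, 109, 167/2]
after L2 α=2/3: [135/2, 239/3, 583/6]
after L3 α=3/4: [393/8, 2111/12, 3949/24]
after L4 α=0: [393/8, 2111/12, 3949/24]
after L5 α=0: [393/8, 2111/12, 3949/24]
after L7 α=1/2: [601/16, 3779/24, 4621/48]
→ [38, 157, 96]
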